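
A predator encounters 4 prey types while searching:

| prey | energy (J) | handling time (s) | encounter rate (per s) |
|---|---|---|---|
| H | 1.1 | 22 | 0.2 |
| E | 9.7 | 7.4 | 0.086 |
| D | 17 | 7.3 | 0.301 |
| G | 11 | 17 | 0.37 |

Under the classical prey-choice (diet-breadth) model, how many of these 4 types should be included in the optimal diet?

1

Rank by E/h (J/s): D 2.33, E 1.31, G 0.647, H 0.05. Include each in turn until the next type's E/h falls below the running intake rate.
Rate on top 1: 1.6. E: 1.31 < 1.6 → exclude; stop.
Optimal diet: D — 1 of 4 types.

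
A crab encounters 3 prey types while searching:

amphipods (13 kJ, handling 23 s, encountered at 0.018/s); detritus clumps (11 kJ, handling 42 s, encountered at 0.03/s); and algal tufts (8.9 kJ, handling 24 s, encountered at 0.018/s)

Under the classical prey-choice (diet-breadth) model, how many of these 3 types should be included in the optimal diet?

Rank by E/h (kJ/s): amphipods 0.565, algal tufts 0.371, detritus clumps 0.262. Include each in turn until the next type's E/h falls below the running intake rate.
Rate on top 1: 0.1655. algal tufts: 0.371 > 0.1655 → include.
Rate on top 2: 0.2135. detritus clumps: 0.262 > 0.2135 → include.
Optimal diet: amphipods, algal tufts, detritus clumps — 3 of 3 types.

3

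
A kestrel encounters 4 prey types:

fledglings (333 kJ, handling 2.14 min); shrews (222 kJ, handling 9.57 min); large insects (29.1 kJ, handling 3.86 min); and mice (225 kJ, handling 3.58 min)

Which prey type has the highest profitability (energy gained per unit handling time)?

In descending order of E/h:
fledglings: 333/2.14 = 156 kJ/min
mice: 225/3.58 = 62.8 kJ/min
shrews: 222/9.57 = 23.2 kJ/min
large insects: 29.1/3.86 = 7.54 kJ/min

fledglings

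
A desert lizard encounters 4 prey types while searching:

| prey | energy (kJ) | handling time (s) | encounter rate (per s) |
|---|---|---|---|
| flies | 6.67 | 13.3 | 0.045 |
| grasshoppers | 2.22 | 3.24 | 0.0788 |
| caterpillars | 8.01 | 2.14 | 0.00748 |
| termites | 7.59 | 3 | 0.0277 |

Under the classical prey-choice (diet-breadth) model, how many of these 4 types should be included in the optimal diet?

E/h in descending order: caterpillars 3.74, termites 2.53, grasshoppers 0.685, flies 0.502 kJ/s. The optimal diet is the largest prefix of this list for which every included type satisfies E_i/h_i > R on the types above it.
Rate on top 1: 0.05897. termites: 2.53 > 0.05897 → include.
Rate on top 2: 0.2458. grasshoppers: 0.685 > 0.2458 → include.
Rate on top 3: 0.3286. flies: 0.502 > 0.3286 → include.
Optimal diet: caterpillars, termites, grasshoppers, flies — 4 of 4 types.

4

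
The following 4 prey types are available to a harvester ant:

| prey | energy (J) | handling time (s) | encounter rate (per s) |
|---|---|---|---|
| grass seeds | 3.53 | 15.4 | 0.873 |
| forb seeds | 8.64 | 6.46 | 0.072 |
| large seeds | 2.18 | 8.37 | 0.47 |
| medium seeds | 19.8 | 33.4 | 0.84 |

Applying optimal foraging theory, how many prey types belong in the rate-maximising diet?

2

E/h in descending order: forb seeds 1.34, medium seeds 0.593, large seeds 0.26, grass seeds 0.229 J/s. The optimal diet is the largest prefix of this list for which every included type satisfies E_i/h_i > R on the types above it.
Rate on top 1: 0.4246. medium seeds: 0.593 > 0.4246 → include.
Rate on top 2: 0.5845. large seeds: 0.26 < 0.5845 → exclude; stop.
Optimal diet: forb seeds, medium seeds — 2 of 4 types.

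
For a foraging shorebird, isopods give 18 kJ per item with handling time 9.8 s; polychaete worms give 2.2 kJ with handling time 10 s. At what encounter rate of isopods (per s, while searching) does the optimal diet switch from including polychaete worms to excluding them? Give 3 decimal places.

0.014 per s

Drop polychaete worms once their profitability E₂/h₂ falls below the rate achievable on isopods alone: E₂/h₂ = λE₁/(1 + λh₁).
Solve for λ: λE₁h₂ = E₂(1 + λh₁) → λ(E₁h₂ − E₂h₁) = E₂ → λ = E₂/(E₁h₂ − E₂h₁).
λ = 2.2/(18×10 − 2.2×9.8) = 2.2/158.4 = 0.01389 per s.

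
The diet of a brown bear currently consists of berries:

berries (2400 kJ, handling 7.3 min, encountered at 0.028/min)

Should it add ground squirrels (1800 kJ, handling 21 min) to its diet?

Yes

On berries alone, R = ΣλE/(1+Σλh) = 67.2/1.204 = 55.8 kJ/min.
Profitability of ground squirrels: 1800/21 = 85.71 kJ/min.
85.71 > 55.8, so adding ground squirrels raises the average — include it.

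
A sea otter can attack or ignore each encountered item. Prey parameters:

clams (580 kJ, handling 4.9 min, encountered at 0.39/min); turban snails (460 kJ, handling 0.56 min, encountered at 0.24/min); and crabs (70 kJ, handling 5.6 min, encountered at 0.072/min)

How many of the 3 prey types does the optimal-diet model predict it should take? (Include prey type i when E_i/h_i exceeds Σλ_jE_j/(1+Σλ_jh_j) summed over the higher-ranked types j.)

2

Profitabilities (E/h, kJ/min): turban snails 821, clams 118, crabs 12.5. Add prey in this order while the next type's profitability exceeds the intake rate on those already taken.
Rate on top 1: 97.32. clams: 118 > 97.32 → include.
Rate on top 2: 110.5. crabs: 12.5 < 110.5 → exclude; stop.
Optimal diet: turban snails, clams — 2 of 3 types.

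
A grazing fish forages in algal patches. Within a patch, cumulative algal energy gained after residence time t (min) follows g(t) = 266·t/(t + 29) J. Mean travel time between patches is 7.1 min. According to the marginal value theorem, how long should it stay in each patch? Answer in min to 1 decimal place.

14.3 min

Maximise g(t)/(T+t): set derivative to zero → g'(t)(T+t) = g(t).
g'(t) = 266·29/(t + 29)². Setting 266·29/(t+29)² = 266t/[(t+29)(7.1+t)] gives 29(7.1+t) = t(t+29), so t² = 29×7.1 = 205.9.
t* = √205.9 = 14.35 min.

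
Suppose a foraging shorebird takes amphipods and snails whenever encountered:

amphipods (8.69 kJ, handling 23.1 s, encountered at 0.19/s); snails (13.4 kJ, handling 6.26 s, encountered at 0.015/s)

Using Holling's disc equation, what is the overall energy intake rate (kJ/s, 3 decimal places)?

0.338 kJ/s

Energy encountered per unit search time: 0.19×8.69 + 0.015×13.4 = 1.852 kJ/s.
Handling time per unit search time: 0.19×23.1 + 0.015×6.26 = 4.483.
Rate = 1.852/(1 + 4.483) = 0.3378 kJ/s.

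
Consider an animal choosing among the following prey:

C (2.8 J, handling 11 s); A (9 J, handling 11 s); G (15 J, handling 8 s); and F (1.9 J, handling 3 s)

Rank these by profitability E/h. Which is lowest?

C

In descending order of E/h:
G: 15/8 = 1.88 J/s
A: 9/11 = 0.818 J/s
F: 1.9/3 = 0.633 J/s
C: 2.8/11 = 0.255 J/s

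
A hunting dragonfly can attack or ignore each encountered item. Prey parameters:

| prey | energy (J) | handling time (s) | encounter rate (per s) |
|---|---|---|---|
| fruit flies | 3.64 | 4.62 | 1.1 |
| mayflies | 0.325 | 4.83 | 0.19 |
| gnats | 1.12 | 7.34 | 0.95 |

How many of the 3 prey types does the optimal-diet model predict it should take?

1

E/h in descending order: fruit flies 0.788, gnats 0.153, mayflies 0.0673 J/s. The optimal diet is the largest prefix of this list for which every included type satisfies E_i/h_i > R on the types above it.
Rate on top 1: 0.6583. gnats: 0.153 < 0.6583 → exclude; stop.
Optimal diet: fruit flies — 1 of 3 types.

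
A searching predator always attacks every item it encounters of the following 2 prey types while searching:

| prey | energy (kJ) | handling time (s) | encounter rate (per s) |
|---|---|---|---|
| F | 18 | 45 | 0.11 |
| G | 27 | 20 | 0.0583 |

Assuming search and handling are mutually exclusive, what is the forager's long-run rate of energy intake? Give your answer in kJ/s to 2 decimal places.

R = (0.11×18 + 0.0583×27) / (1 + 0.11×45 + 0.0583×20) = 3.554/7.116 = 0.4995 kJ/s.

0.50 kJ/s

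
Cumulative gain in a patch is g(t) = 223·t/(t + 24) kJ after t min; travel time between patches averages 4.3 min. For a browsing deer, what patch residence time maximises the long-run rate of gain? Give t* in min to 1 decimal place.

10.2 min

Optimal t* satisfies g'(t*) = g(t*)/(T + t*).
g'(t) = 223·24/(t + 24)². Setting 223·24/(t+24)² = 223t/[(t+24)(4.3+t)] gives 24(4.3+t) = t(t+24), so t² = 24×4.3 = 103.2.
t* = √103.2 = 10.16 min.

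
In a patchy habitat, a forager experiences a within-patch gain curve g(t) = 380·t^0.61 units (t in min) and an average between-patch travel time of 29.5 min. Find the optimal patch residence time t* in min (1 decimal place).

By the marginal value theorem, leave when the instantaneous gain rate g'(t) equals the habitat-wide average g(t)/(T + t).
g'(t) = 0.61·380·t^-0.39. Setting 0.61·380·t^-0.39 = 380·t^0.61/(29.5+t) gives 0.61(29.5+t) = t, so 0.39·t = 0.61×29.5.
t* = 0.61×29.5/0.39 = 46.14 min.

46.1 min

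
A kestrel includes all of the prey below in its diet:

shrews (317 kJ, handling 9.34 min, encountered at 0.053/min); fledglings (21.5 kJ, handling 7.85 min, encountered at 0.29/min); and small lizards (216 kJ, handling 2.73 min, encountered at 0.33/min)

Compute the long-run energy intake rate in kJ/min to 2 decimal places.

20.19 kJ/min

Energy encountered per unit search time: 0.053×317 + 0.29×21.5 + 0.33×216 = 94.32 kJ/min.
Handling time per unit search time: 0.053×9.34 + 0.29×7.85 + 0.33×2.73 = 3.672.
Rate = 94.32/(1 + 3.672) = 20.19 kJ/min.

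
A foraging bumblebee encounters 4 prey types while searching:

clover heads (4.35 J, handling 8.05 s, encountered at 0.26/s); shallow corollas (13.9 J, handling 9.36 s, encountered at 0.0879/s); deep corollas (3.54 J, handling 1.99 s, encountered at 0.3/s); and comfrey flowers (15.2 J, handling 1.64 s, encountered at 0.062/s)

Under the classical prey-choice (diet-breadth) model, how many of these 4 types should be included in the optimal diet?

Profitabilities (E/h, J/s): comfrey flowers 9.27, deep corollas 1.78, shallow corollas 1.49, clover heads 0.54. Add prey in this order while the next type's profitability exceeds the intake rate on those already taken.
Rate on top 1: 0.8554. deep corollas: 1.78 > 0.8554 → include.
Rate on top 2: 1.18. shallow corollas: 1.49 > 1.18 → include.
Rate on top 3: 1.28. clover heads: 0.54 < 1.28 → exclude; stop.
Optimal diet: comfrey flowers, deep corollas, shallow corollas — 3 of 4 types.

3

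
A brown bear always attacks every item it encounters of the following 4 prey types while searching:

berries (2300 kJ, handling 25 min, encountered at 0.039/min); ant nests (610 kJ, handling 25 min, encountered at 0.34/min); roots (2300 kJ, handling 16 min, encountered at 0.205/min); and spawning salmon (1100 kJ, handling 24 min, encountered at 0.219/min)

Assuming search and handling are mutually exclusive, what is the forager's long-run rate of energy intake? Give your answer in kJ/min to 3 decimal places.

53.101 kJ/min

Energy encountered per unit search time: 0.039×2300 + 0.34×610 + 0.205×2300 + 0.219×1100 = 1010 kJ/min.
Handling time per unit search time: 0.039×25 + 0.34×25 + 0.205×16 + 0.219×24 = 18.01.
Rate = 1010/(1 + 18.01) = 53.1 kJ/min.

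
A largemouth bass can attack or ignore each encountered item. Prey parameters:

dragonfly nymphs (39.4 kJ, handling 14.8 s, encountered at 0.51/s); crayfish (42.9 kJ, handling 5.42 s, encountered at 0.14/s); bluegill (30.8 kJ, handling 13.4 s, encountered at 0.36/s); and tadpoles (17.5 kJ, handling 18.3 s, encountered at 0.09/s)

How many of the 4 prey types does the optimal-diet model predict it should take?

1

E/h in descending order: crayfish 7.92, dragonfly nymphs 2.66, bluegill 2.3, tadpoles 0.956 kJ/s. The optimal diet is the largest prefix of this list for which every included type satisfies E_i/h_i > R on the types above it.
Rate on top 1: 3.415. dragonfly nymphs: 2.66 < 3.415 → exclude; stop.
Optimal diet: crayfish — 1 of 4 types.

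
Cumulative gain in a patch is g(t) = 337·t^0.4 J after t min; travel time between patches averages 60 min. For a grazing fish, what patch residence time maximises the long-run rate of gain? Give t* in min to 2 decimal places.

40.00 min

Maximise g(t)/(T+t): set derivative to zero → g'(t)(T+t) = g(t).
g'(t) = 0.4·337·t^-0.6. Setting 0.4·337·t^-0.6 = 337·t^0.4/(60+t) gives 0.4(60+t) = t, so 0.60·t = 0.4×60.
t* = 0.4×60/0.60 = 40 min.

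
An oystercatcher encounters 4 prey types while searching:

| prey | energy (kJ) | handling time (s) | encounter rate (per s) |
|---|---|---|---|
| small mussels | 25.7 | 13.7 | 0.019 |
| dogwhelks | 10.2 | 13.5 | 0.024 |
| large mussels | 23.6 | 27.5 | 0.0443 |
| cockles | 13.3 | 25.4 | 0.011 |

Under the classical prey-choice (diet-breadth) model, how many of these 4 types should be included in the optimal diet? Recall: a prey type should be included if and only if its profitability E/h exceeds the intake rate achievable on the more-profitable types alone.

3

Profitabilities (E/h, kJ/s): small mussels 1.88, large mussels 0.858, dogwhelks 0.756, cockles 0.524. Add prey in this order while the next type's profitability exceeds the intake rate on those already taken.
Rate on top 1: 0.3874. large mussels: 0.858 > 0.3874 → include.
Rate on top 2: 0.6188. dogwhelks: 0.756 > 0.6188 → include.
Rate on top 3: 0.6346. cockles: 0.524 < 0.6346 → exclude; stop.
Optimal diet: small mussels, large mussels, dogwhelks — 3 of 4 types.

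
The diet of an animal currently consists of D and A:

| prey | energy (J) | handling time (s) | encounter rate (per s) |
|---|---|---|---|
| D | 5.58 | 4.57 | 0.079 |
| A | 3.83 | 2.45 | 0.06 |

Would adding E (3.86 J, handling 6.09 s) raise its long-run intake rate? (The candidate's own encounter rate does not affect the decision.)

Yes

Current rate: (0.079×5.58 + 0.06×3.83)/(1 + 0.079×4.57 + 0.06×2.45) = 0.4447 J/s.
E: E/h = 3.86/6.09 = 0.6338 J/s.
0.6338 > 0.4447, so adding E raises the average — include it.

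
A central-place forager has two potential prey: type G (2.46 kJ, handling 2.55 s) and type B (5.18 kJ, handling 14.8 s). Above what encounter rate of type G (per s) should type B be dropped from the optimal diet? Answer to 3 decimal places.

At the threshold, the rate on type G alone equals the profitability of type B: λ·2.46/(1 + λ·2.55) = 5.18/14.8 = 0.35.
Rearranging, λ(2.46 − 0.35×2.55) = 0.35, so λ = 0.35/1.568 = 0.2233 per s.

0.223 per s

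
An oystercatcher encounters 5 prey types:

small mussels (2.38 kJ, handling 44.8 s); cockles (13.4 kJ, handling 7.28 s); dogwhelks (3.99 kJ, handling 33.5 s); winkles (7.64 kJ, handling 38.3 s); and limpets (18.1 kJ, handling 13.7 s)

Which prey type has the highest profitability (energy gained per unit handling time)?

cockles

In descending order of E/h:
cockles: 13.4/7.28 = 1.84 kJ/s
limpets: 18.1/13.7 = 1.32 kJ/s
winkles: 7.64/38.3 = 0.199 kJ/s
dogwhelks: 3.99/33.5 = 0.119 kJ/s
small mussels: 2.38/44.8 = 0.0531 kJ/s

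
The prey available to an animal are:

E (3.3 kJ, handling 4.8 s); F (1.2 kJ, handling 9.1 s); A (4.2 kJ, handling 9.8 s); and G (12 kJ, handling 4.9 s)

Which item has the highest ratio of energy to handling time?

In descending order of E/h:
G: 12/4.9 = 2.45 kJ/s
E: 3.3/4.8 = 0.688 kJ/s
A: 4.2/9.8 = 0.429 kJ/s
F: 1.2/9.1 = 0.132 kJ/s

G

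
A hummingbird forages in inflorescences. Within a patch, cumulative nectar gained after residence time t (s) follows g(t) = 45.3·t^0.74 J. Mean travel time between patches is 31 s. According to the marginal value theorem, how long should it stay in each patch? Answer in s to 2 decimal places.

Maximise g(t)/(T+t): set derivative to zero → g'(t)(T+t) = g(t).
g'(t) = 0.74·45.3·t^-0.26. Setting 0.74·45.3·t^-0.26 = 45.3·t^0.74/(31+t) gives 0.74(31+t) = t, so 0.26·t = 0.74×31.
t* = 0.74×31/0.26 = 88.23 s.

88.23 s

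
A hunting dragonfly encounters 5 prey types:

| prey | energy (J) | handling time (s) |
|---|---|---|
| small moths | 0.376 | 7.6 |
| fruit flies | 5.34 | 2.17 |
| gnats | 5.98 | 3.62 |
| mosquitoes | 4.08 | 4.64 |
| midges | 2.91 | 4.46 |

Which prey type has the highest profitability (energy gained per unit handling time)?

In descending order of E/h:
fruit flies: 5.34/2.17 = 2.46 J/s
gnats: 5.98/3.62 = 1.65 J/s
mosquitoes: 4.08/4.64 = 0.879 J/s
midges: 2.91/4.46 = 0.652 J/s
small moths: 0.376/7.6 = 0.0495 J/s

fruit flies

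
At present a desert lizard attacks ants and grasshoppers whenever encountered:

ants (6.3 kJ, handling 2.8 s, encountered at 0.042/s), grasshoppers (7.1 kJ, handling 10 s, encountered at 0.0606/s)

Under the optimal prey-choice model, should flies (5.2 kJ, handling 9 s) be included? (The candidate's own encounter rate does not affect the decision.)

Intake rate on the current diet: R = (0.042×6.3 + 0.0606×7.1) / (1 + 0.042×2.8 + 0.0606×10) = 0.6949/1.724 = 0.4031 kJ/s.
flies: E/h = 5.2/9 = 0.5778 kJ/s.
Since 0.5778 > R, including flies increases the long-run rate.

Yes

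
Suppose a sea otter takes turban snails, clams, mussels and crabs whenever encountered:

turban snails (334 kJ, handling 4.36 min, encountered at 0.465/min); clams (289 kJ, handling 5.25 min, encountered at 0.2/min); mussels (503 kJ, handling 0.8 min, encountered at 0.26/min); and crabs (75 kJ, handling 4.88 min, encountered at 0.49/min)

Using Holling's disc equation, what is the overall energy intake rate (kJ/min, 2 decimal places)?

57.01 kJ/min

Energy encountered per unit search time: 0.465×334 + 0.2×289 + 0.26×503 + 0.49×75 = 380.6 kJ/min.
Handling time per unit search time: 0.465×4.36 + 0.2×5.25 + 0.26×0.8 + 0.49×4.88 = 5.677.
Rate = 380.6/(1 + 5.677) = 57.01 kJ/min.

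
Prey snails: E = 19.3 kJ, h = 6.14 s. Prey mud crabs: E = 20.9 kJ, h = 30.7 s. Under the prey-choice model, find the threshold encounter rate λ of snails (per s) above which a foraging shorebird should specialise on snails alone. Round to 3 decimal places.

Drop mud crabs once their profitability E₂/h₂ falls below the rate achievable on snails alone: E₂/h₂ = λE₁/(1 + λh₁).
Solve for λ: λE₁h₂ = E₂(1 + λh₁) → λ(E₁h₂ − E₂h₁) = E₂ → λ = E₂/(E₁h₂ − E₂h₁).
λ = 20.9/(19.3×30.7 − 20.9×6.14) = 20.9/464.2 = 0.04503 per s.

0.045 per s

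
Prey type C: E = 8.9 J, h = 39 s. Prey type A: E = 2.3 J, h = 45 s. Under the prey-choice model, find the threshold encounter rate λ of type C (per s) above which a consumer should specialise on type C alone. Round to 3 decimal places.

The zero-one rule: include type A iff E₂/h₂ > λE₁/(1+λh₁). Equality gives the switch point.
λE₁h₂ = E₂ + λE₂h₁ ⇒ λ = E₂/(E₁h₂ − E₂h₁) = 2.3/(400.5 − 89.7) = 0.0074 per s.

0.007 per s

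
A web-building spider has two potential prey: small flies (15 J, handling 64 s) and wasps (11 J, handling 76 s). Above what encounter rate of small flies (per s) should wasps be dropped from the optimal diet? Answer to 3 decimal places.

Drop wasps once their profitability E₂/h₂ falls below the rate achievable on small flies alone: E₂/h₂ = λE₁/(1 + λh₁).
Solve for λ: λE₁h₂ = E₂(1 + λh₁) → λ(E₁h₂ − E₂h₁) = E₂ → λ = E₂/(E₁h₂ − E₂h₁).
λ = 11/(15×76 − 11×64) = 11/436 = 0.02523 per s.

0.025 per s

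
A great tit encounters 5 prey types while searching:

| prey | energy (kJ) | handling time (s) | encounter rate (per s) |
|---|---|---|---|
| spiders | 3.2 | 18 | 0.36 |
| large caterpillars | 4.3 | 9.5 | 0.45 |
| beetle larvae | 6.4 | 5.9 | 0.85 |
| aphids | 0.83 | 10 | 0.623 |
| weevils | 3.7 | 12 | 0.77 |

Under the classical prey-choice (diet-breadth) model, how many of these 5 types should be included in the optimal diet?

Rank by E/h (kJ/s): beetle larvae 1.08, large caterpillars 0.453, weevils 0.308, spiders 0.178, aphids 0.083. Include each in turn until the next type's E/h falls below the running intake rate.
Rate on top 1: 0.9044. large caterpillars: 0.453 < 0.9044 → exclude; stop.
Optimal diet: beetle larvae — 1 of 5 types.

1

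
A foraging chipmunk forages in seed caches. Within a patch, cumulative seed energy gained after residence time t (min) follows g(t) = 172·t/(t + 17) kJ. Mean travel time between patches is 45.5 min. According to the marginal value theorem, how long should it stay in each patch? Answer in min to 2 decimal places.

27.81 min

Optimal t* satisfies g'(t*) = g(t*)/(T + t*).
g'(t) = 172·17/(t + 17)². Setting 172·17/(t+17)² = 172t/[(t+17)(45.5+t)] gives 17(45.5+t) = t(t+17), so t² = 17×45.5 = 773.5.
t* = √773.5 = 27.81 min.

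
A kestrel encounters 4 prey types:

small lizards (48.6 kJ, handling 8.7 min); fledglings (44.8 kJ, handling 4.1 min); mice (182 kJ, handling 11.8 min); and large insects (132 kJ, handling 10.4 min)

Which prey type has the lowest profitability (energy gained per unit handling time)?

small lizards

Profitability E/h (kJ/min): small lizards = 48.6/8.7 = 5.59, fledglings = 44.8/4.1 = 10.9, mice = 182/11.8 = 15.4, large insects = 132/10.4 = 12.7.
Ranked: mice > large insects > fledglings > small lizards.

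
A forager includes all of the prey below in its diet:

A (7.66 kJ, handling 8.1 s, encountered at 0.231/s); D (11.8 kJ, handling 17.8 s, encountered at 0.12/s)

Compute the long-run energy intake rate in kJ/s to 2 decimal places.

0.64 kJ/s

R = (0.231×7.66 + 0.12×11.8) / (1 + 0.231×8.1 + 0.12×17.8) = 3.185/5.007 = 0.6362 kJ/s.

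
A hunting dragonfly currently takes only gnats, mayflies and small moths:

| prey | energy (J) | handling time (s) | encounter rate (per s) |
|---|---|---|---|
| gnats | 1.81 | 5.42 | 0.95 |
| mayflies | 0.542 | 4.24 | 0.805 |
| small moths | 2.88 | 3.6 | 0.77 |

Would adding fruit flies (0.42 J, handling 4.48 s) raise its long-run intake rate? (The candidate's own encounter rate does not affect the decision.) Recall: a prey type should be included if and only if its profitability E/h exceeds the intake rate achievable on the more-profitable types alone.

No

Current rate: (0.95×1.81 + 0.805×0.542 + 0.77×2.88)/(1 + 0.95×5.42 + 0.805×4.24 + 0.77×3.6) = 0.3546 J/s.
Profitability of fruit flies: 0.42/4.48 = 0.09375 J/s.
0.09375 < 0.3546, so adding fruit flies would lower the average — exclude it.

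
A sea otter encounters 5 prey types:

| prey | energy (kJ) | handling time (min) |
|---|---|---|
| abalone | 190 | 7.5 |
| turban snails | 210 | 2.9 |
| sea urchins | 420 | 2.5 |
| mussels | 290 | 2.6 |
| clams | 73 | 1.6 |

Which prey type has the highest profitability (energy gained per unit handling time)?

In descending order of E/h:
sea urchins: 420/2.5 = 168 kJ/min
mussels: 290/2.6 = 112 kJ/min
turban snails: 210/2.9 = 72.4 kJ/min
clams: 73/1.6 = 45.6 kJ/min
abalone: 190/7.5 = 25.3 kJ/min

sea urchins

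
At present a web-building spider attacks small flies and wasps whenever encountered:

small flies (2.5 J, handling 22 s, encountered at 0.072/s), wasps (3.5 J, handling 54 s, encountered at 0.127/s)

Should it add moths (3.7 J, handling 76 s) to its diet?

Current rate: (0.072×2.5 + 0.127×3.5)/(1 + 0.072×22 + 0.127×54) = 0.06614 J/s.
Profitability of moths: 3.7/76 = 0.04868 J/s.
Since 0.04868 < R, time spent handling moths is better spent searching.

No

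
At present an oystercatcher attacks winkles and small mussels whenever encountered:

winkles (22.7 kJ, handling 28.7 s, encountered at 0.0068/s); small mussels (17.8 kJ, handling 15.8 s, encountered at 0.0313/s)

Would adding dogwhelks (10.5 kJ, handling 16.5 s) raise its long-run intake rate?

Yes

Current rate: (0.0068×22.7 + 0.0313×17.8)/(1 + 0.0068×28.7 + 0.0313×15.8) = 0.4211 kJ/s.
dogwhelks: E/h = 10.5/16.5 = 0.6364 kJ/s.
0.6364 > 0.4211, so adding dogwhelks raises the average — include it.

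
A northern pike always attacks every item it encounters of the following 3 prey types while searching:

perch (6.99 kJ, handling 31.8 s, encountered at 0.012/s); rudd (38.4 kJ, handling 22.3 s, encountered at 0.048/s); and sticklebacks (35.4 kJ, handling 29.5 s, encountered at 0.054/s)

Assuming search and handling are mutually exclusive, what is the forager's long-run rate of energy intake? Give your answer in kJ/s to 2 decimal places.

0.95 kJ/s

R = Σλ_iE_i / (1 + Σλ_ih_i)
Numerator: 0.012×6.99 + 0.048×38.4 + 0.054×35.4 = 3.839
Denominator: 1 + 0.012×31.8 + 0.048×22.3 + 0.054×29.5 = 4.045
R = 3.839/4.045 = 0.949 kJ/s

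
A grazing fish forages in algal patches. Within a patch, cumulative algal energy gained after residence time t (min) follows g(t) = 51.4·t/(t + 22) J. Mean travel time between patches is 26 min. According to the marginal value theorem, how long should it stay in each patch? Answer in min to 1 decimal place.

Optimal t* satisfies g'(t*) = g(t*)/(T + t*).
g'(t) = 51.4·22/(t + 22)². Setting 51.4·22/(t+22)² = 51.4t/[(t+22)(26+t)] gives 22(26+t) = t(t+22), so t² = 22×26 = 572.
t* = √572 = 23.92 min.

23.9 min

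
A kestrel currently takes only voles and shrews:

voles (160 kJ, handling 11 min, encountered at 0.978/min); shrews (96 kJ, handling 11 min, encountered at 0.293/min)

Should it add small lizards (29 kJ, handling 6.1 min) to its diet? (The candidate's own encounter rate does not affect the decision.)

No

On voles and shrews alone, R = ΣλE/(1+Σλh) = 184.6/14.98 = 12.32 kJ/min.
Profitability of small lizards: 29/6.1 = 4.754 kJ/min.
4.754 < 12.32, so adding small lizards would lower the average — exclude it.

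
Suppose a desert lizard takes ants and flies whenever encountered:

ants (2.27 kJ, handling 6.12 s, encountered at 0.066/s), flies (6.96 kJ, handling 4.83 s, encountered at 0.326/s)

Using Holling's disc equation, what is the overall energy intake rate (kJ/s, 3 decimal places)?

R = Σλ_iE_i / (1 + Σλ_ih_i)
Numerator: 0.066×2.27 + 0.326×6.96 = 2.419
Denominator: 1 + 0.066×6.12 + 0.326×4.83 = 2.979
R = 2.419/2.979 = 0.8121 kJ/s

0.812 kJ/s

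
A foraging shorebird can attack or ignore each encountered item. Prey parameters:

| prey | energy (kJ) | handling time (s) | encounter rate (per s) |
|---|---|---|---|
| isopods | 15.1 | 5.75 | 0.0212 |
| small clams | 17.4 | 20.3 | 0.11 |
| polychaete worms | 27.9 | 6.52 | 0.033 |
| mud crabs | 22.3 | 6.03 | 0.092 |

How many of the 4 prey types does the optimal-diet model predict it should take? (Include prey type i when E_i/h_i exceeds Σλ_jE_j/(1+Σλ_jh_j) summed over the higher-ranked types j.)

3

Profitabilities (E/h, kJ/s): polychaete worms 4.28, mud crabs 3.7, isopods 2.63, small clams 0.857. Add prey in this order while the next type's profitability exceeds the intake rate on those already taken.
Rate on top 1: 0.7577. mud crabs: 3.7 > 0.7577 → include.
Rate on top 2: 1.679. isopods: 2.63 > 1.679 → include.
Rate on top 3: 1.74. small clams: 0.857 < 1.74 → exclude; stop.
Optimal diet: polychaete worms, mud crabs, isopods — 3 of 4 types.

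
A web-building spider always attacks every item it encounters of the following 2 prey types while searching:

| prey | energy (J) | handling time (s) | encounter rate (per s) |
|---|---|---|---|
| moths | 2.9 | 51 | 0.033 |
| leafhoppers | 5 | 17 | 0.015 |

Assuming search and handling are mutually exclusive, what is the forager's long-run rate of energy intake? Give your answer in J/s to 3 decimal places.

R = Σλ_iE_i / (1 + Σλ_ih_i)
Numerator: 0.033×2.9 + 0.015×5 = 0.1707
Denominator: 1 + 0.033×51 + 0.015×17 = 2.938
R = 0.1707/2.938 = 0.0581 J/s

0.058 J/s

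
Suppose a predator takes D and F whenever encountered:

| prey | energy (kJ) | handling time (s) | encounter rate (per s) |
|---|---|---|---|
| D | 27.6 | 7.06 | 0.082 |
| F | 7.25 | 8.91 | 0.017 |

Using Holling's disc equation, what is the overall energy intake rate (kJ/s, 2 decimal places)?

Energy encountered per unit search time: 0.082×27.6 + 0.017×7.25 = 2.386 kJ/s.
Handling time per unit search time: 0.082×7.06 + 0.017×8.91 = 0.7304.
Rate = 2.386/(1 + 0.7304) = 1.379 kJ/s.

1.38 kJ/s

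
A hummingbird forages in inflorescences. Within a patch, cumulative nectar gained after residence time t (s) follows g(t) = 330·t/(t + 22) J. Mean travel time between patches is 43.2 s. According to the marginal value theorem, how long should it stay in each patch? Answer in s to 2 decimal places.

Optimal t* satisfies g'(t*) = g(t*)/(T + t*).
g'(t) = 330·22/(t + 22)². Setting 330·22/(t+22)² = 330t/[(t+22)(43.2+t)] gives 22(43.2+t) = t(t+22), so t² = 22×43.2 = 950.4.
t* = √950.4 = 30.83 s.

30.83 s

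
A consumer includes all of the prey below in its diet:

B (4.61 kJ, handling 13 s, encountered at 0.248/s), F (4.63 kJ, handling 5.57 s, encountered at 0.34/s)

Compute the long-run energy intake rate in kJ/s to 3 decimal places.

R = (0.248×4.61 + 0.34×4.63) / (1 + 0.248×13 + 0.34×5.57) = 2.717/6.118 = 0.4442 kJ/s.

0.444 kJ/s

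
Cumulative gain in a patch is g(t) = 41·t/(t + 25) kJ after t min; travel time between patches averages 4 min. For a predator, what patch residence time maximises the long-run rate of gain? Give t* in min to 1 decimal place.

10.0 min

Optimal t* satisfies g'(t*) = g(t*)/(T + t*).
g'(t) = 41·25/(t + 25)². Setting 41·25/(t+25)² = 41t/[(t+25)(4+t)] gives 25(4+t) = t(t+25), so t² = 25×4 = 100.
t* = √100 = 10 min.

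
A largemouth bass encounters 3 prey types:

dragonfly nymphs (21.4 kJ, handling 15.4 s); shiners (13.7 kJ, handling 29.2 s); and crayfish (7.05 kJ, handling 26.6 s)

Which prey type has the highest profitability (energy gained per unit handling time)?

In descending order of E/h:
dragonfly nymphs: 21.4/15.4 = 1.39 kJ/s
shiners: 13.7/29.2 = 0.469 kJ/s
crayfish: 7.05/26.6 = 0.265 kJ/s

dragonfly nymphs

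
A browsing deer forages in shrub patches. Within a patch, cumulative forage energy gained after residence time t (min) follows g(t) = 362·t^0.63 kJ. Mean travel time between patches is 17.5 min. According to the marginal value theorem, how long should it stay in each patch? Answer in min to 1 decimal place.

29.8 min

By the marginal value theorem, leave when the instantaneous gain rate g'(t) equals the habitat-wide average g(t)/(T + t).
g'(t) = 0.63·362·t^-0.37. Setting 0.63·362·t^-0.37 = 362·t^0.63/(17.5+t) gives 0.63(17.5+t) = t, so 0.37·t = 0.63×17.5.
t* = 0.63×17.5/0.37 = 29.8 min.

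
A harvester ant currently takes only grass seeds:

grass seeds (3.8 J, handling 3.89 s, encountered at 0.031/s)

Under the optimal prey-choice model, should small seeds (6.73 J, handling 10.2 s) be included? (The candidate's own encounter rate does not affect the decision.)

On grass seeds alone, R = ΣλE/(1+Σλh) = 0.1178/1.121 = 0.1051 J/s.
Profitability of small seeds: 6.73/10.2 = 0.6598 J/s.
0.6598 > 0.1051, so adding small seeds raises the average — include it.

Yes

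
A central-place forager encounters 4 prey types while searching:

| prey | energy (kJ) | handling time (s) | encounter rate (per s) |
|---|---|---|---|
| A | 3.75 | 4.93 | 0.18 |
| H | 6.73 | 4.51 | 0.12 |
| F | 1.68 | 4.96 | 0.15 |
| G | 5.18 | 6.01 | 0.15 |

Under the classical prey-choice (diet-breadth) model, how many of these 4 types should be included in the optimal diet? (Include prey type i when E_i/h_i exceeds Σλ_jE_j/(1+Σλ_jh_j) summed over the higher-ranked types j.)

E/h in descending order: H 1.49, G 0.862, A 0.761, F 0.339 kJ/s. The optimal diet is the largest prefix of this list for which every included type satisfies E_i/h_i > R on the types above it.
Rate on top 1: 0.524. G: 0.862 > 0.524 → include.
Rate on top 2: 0.6487. A: 0.761 > 0.6487 → include.
Rate on top 3: 0.6785. F: 0.339 < 0.6785 → exclude; stop.
Optimal diet: H, G, A — 3 of 4 types.

3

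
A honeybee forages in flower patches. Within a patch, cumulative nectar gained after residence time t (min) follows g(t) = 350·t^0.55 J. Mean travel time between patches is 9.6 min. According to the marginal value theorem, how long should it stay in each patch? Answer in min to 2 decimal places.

By the marginal value theorem, leave when the instantaneous gain rate g'(t) equals the habitat-wide average g(t)/(T + t).
g'(t) = 0.55·350·t^-0.45. Setting 0.55·350·t^-0.45 = 350·t^0.55/(9.6+t) gives 0.55(9.6+t) = t, so 0.45·t = 0.55×9.6.
t* = 0.55×9.6/0.45 = 11.73 min.

11.73 min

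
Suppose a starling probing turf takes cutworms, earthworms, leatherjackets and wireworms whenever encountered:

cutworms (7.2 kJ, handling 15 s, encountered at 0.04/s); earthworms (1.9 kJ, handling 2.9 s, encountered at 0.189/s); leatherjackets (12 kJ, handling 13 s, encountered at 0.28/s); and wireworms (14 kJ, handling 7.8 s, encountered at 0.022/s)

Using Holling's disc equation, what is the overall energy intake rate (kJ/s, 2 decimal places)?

Energy encountered per unit search time: 0.04×7.2 + 0.189×1.9 + 0.28×12 + 0.022×14 = 4.315 kJ/s.
Handling time per unit search time: 0.04×15 + 0.189×2.9 + 0.28×13 + 0.022×7.8 = 4.96.
Rate = 4.315/(1 + 4.96) = 0.724 kJ/s.

0.72 kJ/s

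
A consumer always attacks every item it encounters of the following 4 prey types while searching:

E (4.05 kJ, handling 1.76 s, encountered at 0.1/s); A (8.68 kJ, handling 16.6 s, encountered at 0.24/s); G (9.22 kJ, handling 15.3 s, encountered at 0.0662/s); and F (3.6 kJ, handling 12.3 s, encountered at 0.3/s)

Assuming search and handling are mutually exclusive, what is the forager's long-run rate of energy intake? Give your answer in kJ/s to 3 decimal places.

0.424 kJ/s

Energy encountered per unit search time: 0.1×4.05 + 0.24×8.68 + 0.0662×9.22 + 0.3×3.6 = 4.179 kJ/s.
Handling time per unit search time: 0.1×1.76 + 0.24×16.6 + 0.0662×15.3 + 0.3×12.3 = 8.863.
Rate = 4.179/(1 + 8.863) = 0.4237 kJ/s.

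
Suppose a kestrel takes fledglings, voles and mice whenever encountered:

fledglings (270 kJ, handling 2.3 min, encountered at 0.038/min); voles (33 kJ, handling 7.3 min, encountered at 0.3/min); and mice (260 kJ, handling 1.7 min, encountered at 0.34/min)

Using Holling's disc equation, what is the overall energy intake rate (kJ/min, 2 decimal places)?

28.16 kJ/min

R = Σλ_iE_i / (1 + Σλ_ih_i)
Numerator: 0.038×270 + 0.3×33 + 0.34×260 = 108.6
Denominator: 1 + 0.038×2.3 + 0.3×7.3 + 0.34×1.7 = 3.855
R = 108.6/3.855 = 28.16 kJ/min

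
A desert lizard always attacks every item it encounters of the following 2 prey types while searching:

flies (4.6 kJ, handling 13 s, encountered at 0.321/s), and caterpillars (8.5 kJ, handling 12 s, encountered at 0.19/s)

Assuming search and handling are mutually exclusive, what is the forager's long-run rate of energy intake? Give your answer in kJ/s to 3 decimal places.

R = Σλ_iE_i / (1 + Σλ_ih_i)
Numerator: 0.321×4.6 + 0.19×8.5 = 3.092
Denominator: 1 + 0.321×13 + 0.19×12 = 7.453
R = 3.092/7.453 = 0.4148 kJ/s

0.415 kJ/s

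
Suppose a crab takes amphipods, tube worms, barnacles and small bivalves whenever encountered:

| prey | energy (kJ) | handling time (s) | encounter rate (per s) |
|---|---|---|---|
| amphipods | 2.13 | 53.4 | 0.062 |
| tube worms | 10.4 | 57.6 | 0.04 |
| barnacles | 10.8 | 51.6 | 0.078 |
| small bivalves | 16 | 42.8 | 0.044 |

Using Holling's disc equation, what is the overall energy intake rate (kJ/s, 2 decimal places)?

R = (0.062×2.13 + 0.04×10.4 + 0.078×10.8 + 0.044×16) / (1 + 0.062×53.4 + 0.04×57.6 + 0.078×51.6 + 0.044×42.8) = 2.094/12.52 = 0.1673 kJ/s.

0.17 kJ/s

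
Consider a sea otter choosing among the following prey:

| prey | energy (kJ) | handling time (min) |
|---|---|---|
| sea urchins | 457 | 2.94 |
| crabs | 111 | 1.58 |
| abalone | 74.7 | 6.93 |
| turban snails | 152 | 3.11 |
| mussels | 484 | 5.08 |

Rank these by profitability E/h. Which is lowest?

abalone

In descending order of E/h:
sea urchins: 457/2.94 = 155 kJ/min
mussels: 484/5.08 = 95.3 kJ/min
crabs: 111/1.58 = 70.3 kJ/min
turban snails: 152/3.11 = 48.9 kJ/min
abalone: 74.7/6.93 = 10.8 kJ/min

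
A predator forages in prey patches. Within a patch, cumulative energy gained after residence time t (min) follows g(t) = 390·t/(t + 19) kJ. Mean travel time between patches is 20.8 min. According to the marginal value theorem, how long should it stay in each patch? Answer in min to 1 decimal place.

Maximise g(t)/(T+t): set derivative to zero → g'(t)(T+t) = g(t).
g'(t) = 390·19/(t + 19)². Setting 390·19/(t+19)² = 390t/[(t+19)(20.8+t)] gives 19(20.8+t) = t(t+19), so t² = 19×20.8 = 395.2.
t* = √395.2 = 19.88 min.

19.9 min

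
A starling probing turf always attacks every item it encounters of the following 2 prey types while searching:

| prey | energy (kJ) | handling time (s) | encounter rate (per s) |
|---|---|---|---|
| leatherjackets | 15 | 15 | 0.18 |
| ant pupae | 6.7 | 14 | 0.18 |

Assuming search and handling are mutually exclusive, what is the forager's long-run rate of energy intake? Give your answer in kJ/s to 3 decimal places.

R = (0.18×15 + 0.18×6.7) / (1 + 0.18×15 + 0.18×14) = 3.906/6.22 = 0.628 kJ/s.

0.628 kJ/s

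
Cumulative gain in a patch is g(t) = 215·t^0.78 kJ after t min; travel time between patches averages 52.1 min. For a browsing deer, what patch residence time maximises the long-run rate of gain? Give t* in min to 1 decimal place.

184.7 min

By the marginal value theorem, leave when the instantaneous gain rate g'(t) equals the habitat-wide average g(t)/(T + t).
g'(t) = 0.78·215·t^-0.22. Setting 0.78·215·t^-0.22 = 215·t^0.78/(52.1+t) gives 0.78(52.1+t) = t, so 0.22·t = 0.78×52.1.
t* = 0.78×52.1/0.22 = 184.7 min.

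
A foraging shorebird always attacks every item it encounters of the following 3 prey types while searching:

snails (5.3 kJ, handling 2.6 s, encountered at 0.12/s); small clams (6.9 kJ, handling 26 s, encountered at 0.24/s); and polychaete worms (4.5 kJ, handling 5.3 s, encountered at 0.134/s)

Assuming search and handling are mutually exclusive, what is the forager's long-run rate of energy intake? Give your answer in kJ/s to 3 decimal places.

0.350 kJ/s

Energy encountered per unit search time: 0.12×5.3 + 0.24×6.9 + 0.134×4.5 = 2.895 kJ/s.
Handling time per unit search time: 0.12×2.6 + 0.24×26 + 0.134×5.3 = 7.262.
Rate = 2.895/(1 + 7.262) = 0.3504 kJ/s.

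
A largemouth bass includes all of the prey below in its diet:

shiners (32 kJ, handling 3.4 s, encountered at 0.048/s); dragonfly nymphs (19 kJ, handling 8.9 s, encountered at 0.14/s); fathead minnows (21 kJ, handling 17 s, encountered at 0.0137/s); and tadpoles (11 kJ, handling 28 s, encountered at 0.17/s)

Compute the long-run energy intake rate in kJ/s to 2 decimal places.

0.86 kJ/s

R = (0.048×32 + 0.14×19 + 0.0137×21 + 0.17×11) / (1 + 0.048×3.4 + 0.14×8.9 + 0.0137×17 + 0.17×28) = 6.354/7.402 = 0.8584 kJ/s.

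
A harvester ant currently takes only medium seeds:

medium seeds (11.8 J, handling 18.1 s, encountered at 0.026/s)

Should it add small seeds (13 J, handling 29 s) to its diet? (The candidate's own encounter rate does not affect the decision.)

Yes

Intake rate on the current diet: R = (0.026×11.8) / (1 + 0.026×18.1) = 0.3068/1.471 = 0.2086 J/s.
Profitability of small seeds: 13/29 = 0.4483 J/s.
Since 0.4483 > R, including small seeds increases the long-run rate.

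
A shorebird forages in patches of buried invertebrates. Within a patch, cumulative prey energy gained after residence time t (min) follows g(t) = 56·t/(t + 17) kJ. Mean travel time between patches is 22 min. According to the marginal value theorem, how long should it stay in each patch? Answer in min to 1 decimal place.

Maximise g(t)/(T+t): set derivative to zero → g'(t)(T+t) = g(t).
g'(t) = 56·17/(t + 17)². Setting 56·17/(t+17)² = 56t/[(t+17)(22+t)] gives 17(22+t) = t(t+17), so t² = 17×22 = 374.
t* = √374 = 19.34 min.

19.3 min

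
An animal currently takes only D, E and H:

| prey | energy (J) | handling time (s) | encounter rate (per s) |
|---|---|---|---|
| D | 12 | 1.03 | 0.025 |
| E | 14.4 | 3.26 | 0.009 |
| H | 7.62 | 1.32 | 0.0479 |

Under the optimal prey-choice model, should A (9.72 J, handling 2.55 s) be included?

Yes

Current rate: (0.025×12 + 0.009×14.4 + 0.0479×7.62)/(1 + 0.025×1.03 + 0.009×3.26 + 0.0479×1.32) = 0.7105 J/s.
A: E/h = 9.72/2.55 = 3.812 J/s.
Since 3.812 > R, including A increases the long-run rate.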